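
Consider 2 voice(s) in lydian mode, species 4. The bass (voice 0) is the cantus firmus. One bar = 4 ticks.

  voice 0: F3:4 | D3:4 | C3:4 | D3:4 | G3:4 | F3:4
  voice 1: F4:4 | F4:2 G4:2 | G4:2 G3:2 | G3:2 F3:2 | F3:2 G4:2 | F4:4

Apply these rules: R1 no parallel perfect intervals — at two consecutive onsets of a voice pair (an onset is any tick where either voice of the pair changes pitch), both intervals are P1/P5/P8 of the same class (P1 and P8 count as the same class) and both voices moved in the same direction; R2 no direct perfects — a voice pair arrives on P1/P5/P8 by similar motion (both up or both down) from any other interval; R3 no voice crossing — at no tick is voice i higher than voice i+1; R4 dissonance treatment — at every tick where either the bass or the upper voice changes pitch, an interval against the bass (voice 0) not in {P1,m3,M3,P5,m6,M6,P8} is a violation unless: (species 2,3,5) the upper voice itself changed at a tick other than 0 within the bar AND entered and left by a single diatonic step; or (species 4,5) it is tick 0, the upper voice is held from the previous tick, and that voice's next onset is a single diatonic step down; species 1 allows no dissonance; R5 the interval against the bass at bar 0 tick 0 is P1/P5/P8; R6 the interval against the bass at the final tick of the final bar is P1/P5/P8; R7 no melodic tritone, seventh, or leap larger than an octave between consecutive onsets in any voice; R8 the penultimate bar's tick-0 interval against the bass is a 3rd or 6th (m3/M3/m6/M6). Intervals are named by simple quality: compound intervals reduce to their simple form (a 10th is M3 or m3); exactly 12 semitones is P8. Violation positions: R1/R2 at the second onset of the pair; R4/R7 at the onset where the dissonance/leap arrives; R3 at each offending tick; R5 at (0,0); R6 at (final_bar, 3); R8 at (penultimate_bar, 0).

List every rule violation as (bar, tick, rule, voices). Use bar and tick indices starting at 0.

bar 0: v0=F3 v1=F4 downbeat P8
bar 1: v0=D3 v1=F4 downbeat m3
bar 2: v0=C3 v1=G4 downbeat P5
bar 3: v0=D3 v1=G3 downbeat P4
bar 4: v0=G3 v1=F3 downbeat M2
bar 5: v0=F3 v1=F4 downbeat P8
  -> R4 @ bar 1 tick 2 v(0, 1): D3/G4 P4 untreated
  -> R3 @ bar 4 tick 0 v(0, 1): G3 above F3
  -> R4 @ bar 4 tick 0 v(0, 1): G3/F3 M2 untreated
  -> R8 @ bar 4 tick 0 v(0, 1): penult M2 not 3rd/6th
  -> R3 @ bar 4 tick 1 v(0, 1): G3 above F3
  -> R7 @ bar 4 tick 2 v(1,): F3->G4 leap 14st
  -> R1 @ bar 5 tick 0 v(0, 1): G3/G4 P8 -> F3/F4 P8 similar

(1, 2, R4, (0, 1))
(4, 0, R3, (0, 1))
(4, 0, R4, (0, 1))
(4, 0, R8, (0, 1))
(4, 1, R3, (0, 1))
(4, 2, R7, (1,))
(5, 0, R1, (0, 1))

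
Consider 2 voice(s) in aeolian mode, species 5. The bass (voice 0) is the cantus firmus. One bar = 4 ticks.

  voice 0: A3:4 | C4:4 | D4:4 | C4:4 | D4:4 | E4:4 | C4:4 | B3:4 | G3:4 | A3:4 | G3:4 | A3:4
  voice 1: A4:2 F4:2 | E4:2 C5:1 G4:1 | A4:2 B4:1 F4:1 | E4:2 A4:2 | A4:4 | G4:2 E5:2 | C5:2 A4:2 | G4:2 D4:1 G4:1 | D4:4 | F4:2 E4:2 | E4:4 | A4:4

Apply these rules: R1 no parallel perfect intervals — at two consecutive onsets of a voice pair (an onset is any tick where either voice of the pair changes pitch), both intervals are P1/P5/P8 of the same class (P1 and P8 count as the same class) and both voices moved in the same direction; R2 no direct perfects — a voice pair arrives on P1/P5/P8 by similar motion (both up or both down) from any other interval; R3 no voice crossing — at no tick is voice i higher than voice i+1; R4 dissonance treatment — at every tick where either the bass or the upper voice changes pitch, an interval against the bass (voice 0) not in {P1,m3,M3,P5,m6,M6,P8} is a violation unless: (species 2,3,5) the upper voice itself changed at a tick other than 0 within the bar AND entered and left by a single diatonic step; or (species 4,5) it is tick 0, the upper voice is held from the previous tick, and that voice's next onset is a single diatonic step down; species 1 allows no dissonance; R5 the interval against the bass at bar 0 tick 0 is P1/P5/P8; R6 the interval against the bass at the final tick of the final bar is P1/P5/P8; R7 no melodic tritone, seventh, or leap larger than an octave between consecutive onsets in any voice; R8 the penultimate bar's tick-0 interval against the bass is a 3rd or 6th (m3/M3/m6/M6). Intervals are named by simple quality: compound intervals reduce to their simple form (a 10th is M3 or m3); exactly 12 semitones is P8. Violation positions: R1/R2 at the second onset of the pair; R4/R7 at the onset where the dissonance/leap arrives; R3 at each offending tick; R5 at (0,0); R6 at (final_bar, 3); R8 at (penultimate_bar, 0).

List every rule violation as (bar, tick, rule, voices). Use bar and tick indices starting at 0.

bar 0: v0=A3 v1=A4 downbeat P8
bar 1: v0=C4 v1=E4 downbeat M3
bar 2: v0=D4 v1=A4 downbeat P5
bar 3: v0=C4 v1=E4 downbeat M3
bar 4: v0=D4 v1=A4 downbeat P5
bar 5: v0=E4 v1=G4 downbeat m3
bar 6: v0=C4 v1=C5 downbeat P8
bar 7: v0=B3 v1=G4 downbeat m6
bar 8: v0=G3 v1=D4 downbeat P5
bar 9: v0=A3 v1=F4 downbeat m6
bar 10: v0=G3 v1=E4 downbeat M6
bar 11: v0=A3 v1=A4 downbeat P8
  -> R1 @ bar 2 tick 0 v(0, 1): C4/G4 P5 -> D4/A4 P5 similar
  -> R7 @ bar 2 tick 3 v(1,): B4->F4 leap 6st
  -> R1 @ bar 6 tick 0 v(0, 1): E4/E5 P8 -> C4/C5 P8 similar
  -> R2 @ bar 8 tick 0 v(0, 1): B3/G4 m6 -> G3/D4 P5 similar
  -> R2 @ bar 11 tick 0 v(0, 1): G3/E4 M6 -> A3/A4 P8 similar

(2, 0, R1, (0, 1))
(2, 3, R7, (1,))
(6, 0, R1, (0, 1))
(8, 0, R2, (0, 1))
(11, 0, R2, (0, 1))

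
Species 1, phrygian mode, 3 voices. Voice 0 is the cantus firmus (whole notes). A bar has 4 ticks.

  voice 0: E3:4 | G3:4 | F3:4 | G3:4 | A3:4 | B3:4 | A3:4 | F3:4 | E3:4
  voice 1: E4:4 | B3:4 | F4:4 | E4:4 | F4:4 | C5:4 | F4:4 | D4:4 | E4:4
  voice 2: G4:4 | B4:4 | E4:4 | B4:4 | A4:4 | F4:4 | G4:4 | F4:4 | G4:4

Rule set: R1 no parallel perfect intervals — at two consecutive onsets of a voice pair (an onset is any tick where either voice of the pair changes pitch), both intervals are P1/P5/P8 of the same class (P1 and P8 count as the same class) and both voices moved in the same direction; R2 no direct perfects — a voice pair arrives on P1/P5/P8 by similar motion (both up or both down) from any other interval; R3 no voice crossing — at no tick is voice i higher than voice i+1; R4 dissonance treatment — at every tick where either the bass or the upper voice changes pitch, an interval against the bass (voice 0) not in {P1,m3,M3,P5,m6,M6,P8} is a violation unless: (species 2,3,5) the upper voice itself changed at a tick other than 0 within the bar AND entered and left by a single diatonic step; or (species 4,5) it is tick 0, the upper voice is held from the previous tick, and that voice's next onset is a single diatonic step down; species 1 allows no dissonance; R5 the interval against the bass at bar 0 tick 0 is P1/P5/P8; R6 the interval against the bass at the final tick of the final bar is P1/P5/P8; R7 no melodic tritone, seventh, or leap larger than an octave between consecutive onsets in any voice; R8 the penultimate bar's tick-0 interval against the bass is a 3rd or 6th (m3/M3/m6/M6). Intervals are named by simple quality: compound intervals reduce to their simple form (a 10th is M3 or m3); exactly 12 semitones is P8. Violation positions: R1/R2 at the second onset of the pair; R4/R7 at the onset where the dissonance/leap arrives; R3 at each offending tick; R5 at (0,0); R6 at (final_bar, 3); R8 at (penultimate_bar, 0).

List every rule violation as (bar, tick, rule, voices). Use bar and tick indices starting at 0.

(0, 0, R5, (0, 2))
(2, 0, R3, (1, 2))
(2, 0, R4, (0, 2))
(2, 0, R7, (1,))
(2, 1, R3, (1, 2))
(2, 2, R3, (1, 2))
(2, 3, R3, (1, 2))
(5, 0, R3, (1, 2))
(5, 0, R4, (0, 1))
(5, 0, R4, (0, 2))
(5, 1, R3, (1, 2))
(5, 2, R3, (1, 2))
(5, 3, R3, (1, 2))
(6, 0, R4, (0, 2))
(7, 0, R2, (0, 2))
(7, 0, R8, (0, 2))
(8, 3, R6, (0, 2))

bar 0: v0=E3 v1=E4 v2=G4 downbeat m3
bar 1: v0=G3 v1=B3 v2=B4 downbeat M3
bar 2: v0=F3 v1=F4 v2=E4 downbeat M7
bar 3: v0=G3 v1=E4 v2=B4 downbeat M3
bar 4: v0=A3 v1=F4 v2=A4 downbeat P8
bar 5: v0=B3 v1=C5 v2=F4 downbeat TT
bar 6: v0=A3 v1=F4 v2=G4 downbeat m7
bar 7: v0=F3 v1=D4 v2=F4 downbeat P8
bar 8: v0=E3 v1=E4 v2=G4 downbeat m3
  -> R5 @ bar 0 tick 0 v(0, 2): opens on m3
  -> R3 @ bar 2 tick 0 v(1, 2): F4 above E4
  -> R4 @ bar 2 tick 0 v(0, 2): F3/E4 M7 untreated
  -> R7 @ bar 2 tick 0 v(1,): B3->F4 leap 6st
  -> R3 @ bar 2 tick 1 v(1, 2): F4 above E4
  -> R3 @ bar 2 tick 2 v(1, 2): F4 above E4
  -> R3 @ bar 2 tick 3 v(1, 2): F4 above E4
  -> R3 @ bar 5 tick 0 v(1, 2): C5 above F4
  -> R4 @ bar 5 tick 0 v(0, 1): B3/C5 m2 untreated
  -> R4 @ bar 5 tick 0 v(0, 2): B3/F4 TT untreated
  -> R3 @ bar 5 tick 1 v(1, 2): C5 above F4
  -> R3 @ bar 5 tick 2 v(1, 2): C5 above F4
  -> R3 @ bar 5 tick 3 v(1, 2): C5 above F4
  -> R4 @ bar 6 tick 0 v(0, 2): A3/G4 m7 untreated
  -> R2 @ bar 7 tick 0 v(0, 2): A3/G4 m7 -> F3/F4 P8 similar
  -> R8 @ bar 7 tick 0 v(0, 2): penult P8 not 3rd/6th
  -> R6 @ bar 8 tick 3 v(0, 2): closes on m3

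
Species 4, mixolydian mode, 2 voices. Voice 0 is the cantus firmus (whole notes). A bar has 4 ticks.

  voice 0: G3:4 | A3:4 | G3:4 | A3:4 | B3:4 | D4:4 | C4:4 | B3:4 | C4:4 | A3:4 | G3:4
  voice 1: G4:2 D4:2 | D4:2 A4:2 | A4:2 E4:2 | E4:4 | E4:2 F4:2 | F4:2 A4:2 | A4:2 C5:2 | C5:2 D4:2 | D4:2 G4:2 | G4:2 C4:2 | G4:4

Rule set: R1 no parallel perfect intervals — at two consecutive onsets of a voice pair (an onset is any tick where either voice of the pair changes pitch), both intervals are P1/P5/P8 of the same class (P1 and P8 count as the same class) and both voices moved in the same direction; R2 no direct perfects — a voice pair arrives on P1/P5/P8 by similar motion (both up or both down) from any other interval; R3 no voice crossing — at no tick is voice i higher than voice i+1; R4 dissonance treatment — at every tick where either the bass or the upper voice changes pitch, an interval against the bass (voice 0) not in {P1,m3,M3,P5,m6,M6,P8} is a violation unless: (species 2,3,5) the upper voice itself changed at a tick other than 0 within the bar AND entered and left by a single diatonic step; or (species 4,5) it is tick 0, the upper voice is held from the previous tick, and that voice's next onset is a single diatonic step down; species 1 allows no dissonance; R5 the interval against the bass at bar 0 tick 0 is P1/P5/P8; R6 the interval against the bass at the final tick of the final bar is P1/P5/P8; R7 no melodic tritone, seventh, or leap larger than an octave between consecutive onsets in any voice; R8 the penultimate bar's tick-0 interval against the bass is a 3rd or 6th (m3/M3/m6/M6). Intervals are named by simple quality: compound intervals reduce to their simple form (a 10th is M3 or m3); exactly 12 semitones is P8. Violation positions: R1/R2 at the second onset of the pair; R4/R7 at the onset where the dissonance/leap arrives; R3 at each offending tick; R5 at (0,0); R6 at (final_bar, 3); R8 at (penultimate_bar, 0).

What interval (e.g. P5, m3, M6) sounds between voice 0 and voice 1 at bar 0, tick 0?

voice 0=G3 voice 1=G4 -> P8

P8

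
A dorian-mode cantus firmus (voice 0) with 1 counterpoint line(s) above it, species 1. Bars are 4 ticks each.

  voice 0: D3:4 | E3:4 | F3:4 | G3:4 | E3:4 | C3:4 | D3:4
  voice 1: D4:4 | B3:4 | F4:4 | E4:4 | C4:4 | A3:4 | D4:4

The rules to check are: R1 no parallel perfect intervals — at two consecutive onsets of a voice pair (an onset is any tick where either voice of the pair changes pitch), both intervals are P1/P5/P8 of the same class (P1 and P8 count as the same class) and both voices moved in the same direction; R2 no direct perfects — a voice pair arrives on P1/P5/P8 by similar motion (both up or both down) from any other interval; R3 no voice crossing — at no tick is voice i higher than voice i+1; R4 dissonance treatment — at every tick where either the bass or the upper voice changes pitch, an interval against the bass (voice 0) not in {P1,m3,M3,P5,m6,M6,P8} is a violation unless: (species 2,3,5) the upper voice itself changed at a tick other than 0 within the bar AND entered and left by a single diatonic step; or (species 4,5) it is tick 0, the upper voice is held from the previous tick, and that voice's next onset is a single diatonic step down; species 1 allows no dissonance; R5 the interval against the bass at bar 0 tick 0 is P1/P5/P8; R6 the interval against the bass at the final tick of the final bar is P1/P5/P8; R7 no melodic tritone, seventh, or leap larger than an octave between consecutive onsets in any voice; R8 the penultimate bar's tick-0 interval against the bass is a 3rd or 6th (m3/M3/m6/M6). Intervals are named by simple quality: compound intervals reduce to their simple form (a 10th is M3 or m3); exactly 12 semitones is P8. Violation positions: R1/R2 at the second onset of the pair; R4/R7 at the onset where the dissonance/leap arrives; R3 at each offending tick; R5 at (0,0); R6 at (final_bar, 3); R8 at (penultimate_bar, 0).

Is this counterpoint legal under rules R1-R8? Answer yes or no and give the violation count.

No (3 violations)

bar 0: v0=D3 v1=D4 (P8)
bar 1: v0=E3 v1=B3 (P5)
bar 2: v0=F3 v1=F4 (P8)
bar 3: v0=G3 v1=E4 (M6)
bar 4: v0=E3 v1=C4 (m6)
bar 5: v0=C3 v1=A3 (M6)
bar 6: v0=D3 v1=D4 (P8)
  R2 @ bar2.0: E3/B3 P5 -> F3/F4 P8 similar
  R7 @ bar2.0: B3->F4 leap 6st
  R2 @ bar6.0: C3/A3 M6 -> D3/D4 P8 similar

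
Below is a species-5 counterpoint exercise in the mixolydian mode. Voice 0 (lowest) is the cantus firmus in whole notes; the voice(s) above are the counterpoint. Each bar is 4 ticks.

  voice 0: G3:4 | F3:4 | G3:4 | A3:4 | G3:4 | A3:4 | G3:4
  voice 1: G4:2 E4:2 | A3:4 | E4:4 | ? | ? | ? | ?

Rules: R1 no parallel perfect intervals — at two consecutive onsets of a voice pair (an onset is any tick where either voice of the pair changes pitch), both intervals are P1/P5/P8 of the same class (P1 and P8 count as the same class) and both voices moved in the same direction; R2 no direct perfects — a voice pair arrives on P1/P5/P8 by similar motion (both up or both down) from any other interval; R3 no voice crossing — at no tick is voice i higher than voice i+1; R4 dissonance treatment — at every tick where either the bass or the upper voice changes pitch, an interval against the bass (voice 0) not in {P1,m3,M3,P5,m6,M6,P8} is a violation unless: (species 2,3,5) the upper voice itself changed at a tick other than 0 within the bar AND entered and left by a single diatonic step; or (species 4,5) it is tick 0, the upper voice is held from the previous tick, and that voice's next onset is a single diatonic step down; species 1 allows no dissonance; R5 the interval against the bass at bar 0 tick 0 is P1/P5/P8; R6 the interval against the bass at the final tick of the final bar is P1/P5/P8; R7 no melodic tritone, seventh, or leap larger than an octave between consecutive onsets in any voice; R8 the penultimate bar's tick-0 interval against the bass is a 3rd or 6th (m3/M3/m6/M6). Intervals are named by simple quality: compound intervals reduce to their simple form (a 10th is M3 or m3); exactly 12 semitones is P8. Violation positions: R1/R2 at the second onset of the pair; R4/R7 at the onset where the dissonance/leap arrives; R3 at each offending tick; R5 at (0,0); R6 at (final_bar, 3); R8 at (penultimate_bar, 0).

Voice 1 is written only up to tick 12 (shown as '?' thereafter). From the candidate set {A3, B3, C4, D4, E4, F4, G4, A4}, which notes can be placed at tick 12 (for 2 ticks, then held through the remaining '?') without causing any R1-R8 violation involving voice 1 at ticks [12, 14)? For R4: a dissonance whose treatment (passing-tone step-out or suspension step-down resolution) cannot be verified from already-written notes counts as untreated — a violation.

A3: legal
B3: violates R4
C4: legal
D4: violates R4
E4: legal
F4: legal
G4: violates R4
A4: violates R2

{A3, C4, E4, F4}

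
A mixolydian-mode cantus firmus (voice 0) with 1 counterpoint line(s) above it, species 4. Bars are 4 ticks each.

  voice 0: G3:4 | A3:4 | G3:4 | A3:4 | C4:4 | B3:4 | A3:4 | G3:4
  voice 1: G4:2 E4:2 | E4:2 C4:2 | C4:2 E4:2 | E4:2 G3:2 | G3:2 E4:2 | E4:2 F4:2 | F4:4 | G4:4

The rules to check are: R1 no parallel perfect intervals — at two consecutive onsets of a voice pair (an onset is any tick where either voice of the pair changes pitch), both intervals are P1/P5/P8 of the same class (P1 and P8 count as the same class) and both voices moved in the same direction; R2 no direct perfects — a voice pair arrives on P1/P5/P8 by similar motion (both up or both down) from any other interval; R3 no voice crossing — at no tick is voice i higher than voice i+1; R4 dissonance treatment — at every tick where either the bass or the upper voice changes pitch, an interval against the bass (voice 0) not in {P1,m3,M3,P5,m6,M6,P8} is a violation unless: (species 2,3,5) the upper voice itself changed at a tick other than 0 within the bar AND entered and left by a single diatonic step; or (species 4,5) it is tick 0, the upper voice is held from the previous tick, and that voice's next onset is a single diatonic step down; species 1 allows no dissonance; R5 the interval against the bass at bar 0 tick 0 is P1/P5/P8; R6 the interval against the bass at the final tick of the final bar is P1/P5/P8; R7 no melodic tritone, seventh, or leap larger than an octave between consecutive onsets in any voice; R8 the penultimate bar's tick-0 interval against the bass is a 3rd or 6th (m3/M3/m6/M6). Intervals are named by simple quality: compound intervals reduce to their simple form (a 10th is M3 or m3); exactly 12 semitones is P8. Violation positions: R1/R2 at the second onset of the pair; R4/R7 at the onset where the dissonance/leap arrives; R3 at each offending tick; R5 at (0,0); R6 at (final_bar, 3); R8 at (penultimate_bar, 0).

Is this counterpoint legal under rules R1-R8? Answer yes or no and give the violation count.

bar 0: v0=G3 v1=G4 (P8)
bar 1: v0=A3 v1=E4 (P5)
bar 2: v0=G3 v1=C4 (P4)
bar 3: v0=A3 v1=E4 (P5)
bar 4: v0=C4 v1=G3 (P4)
bar 5: v0=B3 v1=E4 (P4)
bar 6: v0=A3 v1=F4 (m6)
bar 7: v0=G3 v1=G4 (P8)
  R4 @ bar2.0: G3/C4 P4 untreated
  R3 @ bar3.2: A3 above G3
  R4 @ bar3.2: A3/G3 M2 untreated
  R3 @ bar3.3: A3 above G3
  R3 @ bar4.0: C4 above G3
  R4 @ bar4.0: C4/G3 P4 untreated
  R3 @ bar4.1: C4 above G3
  R4 @ bar5.0: B3/E4 P4 untreated
  R4 @ bar5.2: B3/F4 TT untreated

No (9 violations)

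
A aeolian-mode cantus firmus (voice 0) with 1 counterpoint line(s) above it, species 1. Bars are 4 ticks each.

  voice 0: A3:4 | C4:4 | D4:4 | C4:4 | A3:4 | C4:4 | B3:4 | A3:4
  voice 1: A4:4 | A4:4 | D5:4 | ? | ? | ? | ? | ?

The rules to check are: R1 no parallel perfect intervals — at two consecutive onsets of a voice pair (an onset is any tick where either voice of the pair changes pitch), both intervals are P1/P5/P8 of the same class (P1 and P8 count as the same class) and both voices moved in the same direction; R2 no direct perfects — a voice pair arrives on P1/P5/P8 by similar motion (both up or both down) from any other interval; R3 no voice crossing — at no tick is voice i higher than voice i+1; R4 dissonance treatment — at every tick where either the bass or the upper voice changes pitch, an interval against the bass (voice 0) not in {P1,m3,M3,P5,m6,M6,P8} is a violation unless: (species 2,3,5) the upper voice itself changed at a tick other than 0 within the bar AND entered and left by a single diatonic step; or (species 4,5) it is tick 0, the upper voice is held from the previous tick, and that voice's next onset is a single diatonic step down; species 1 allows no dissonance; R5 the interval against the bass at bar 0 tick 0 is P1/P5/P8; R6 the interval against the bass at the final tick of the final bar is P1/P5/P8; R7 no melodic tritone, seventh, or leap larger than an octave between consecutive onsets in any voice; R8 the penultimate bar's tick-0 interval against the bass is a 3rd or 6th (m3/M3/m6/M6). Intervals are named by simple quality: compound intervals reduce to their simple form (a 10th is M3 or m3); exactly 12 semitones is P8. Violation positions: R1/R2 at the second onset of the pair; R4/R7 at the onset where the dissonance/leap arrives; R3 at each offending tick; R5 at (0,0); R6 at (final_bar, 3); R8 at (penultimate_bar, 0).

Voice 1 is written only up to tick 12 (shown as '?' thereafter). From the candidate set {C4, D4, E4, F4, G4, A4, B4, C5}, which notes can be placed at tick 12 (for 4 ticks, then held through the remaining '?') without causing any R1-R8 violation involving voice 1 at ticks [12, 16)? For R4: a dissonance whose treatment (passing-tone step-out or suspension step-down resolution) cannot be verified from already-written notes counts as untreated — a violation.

C4: violates R1,R7
D4: violates R4
E4: violates R7
F4: violates R4
G4: violates R2
A4: legal
B4: violates R4
C5: violates R1

{A4}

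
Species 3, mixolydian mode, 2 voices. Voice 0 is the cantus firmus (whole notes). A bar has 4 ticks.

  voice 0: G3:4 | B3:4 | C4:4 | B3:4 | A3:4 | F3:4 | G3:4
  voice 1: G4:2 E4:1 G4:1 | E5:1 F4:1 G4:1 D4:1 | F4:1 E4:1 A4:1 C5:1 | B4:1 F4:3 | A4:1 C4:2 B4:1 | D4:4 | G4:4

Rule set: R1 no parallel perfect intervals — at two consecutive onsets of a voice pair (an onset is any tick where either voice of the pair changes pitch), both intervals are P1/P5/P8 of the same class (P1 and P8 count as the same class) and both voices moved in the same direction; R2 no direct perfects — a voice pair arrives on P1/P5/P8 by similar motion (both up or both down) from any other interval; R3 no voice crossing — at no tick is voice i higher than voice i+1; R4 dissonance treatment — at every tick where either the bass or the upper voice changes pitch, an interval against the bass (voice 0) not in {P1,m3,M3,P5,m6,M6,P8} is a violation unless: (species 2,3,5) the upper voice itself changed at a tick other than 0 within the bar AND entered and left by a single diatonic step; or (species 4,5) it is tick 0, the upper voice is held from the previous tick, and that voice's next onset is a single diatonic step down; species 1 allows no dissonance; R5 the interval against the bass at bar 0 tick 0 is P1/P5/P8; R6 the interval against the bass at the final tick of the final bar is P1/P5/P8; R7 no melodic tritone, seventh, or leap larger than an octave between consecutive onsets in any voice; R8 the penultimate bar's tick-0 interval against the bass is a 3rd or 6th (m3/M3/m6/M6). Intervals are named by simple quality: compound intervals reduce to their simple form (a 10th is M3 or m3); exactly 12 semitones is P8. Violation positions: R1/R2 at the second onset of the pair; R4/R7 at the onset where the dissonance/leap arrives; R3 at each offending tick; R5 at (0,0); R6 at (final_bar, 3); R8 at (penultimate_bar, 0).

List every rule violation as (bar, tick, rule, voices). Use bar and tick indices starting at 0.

(1, 0, R4, (0, 1))
(1, 1, R4, (0, 1))
(1, 1, R7, (1,))
(2, 0, R4, (0, 1))
(3, 0, R1, (0, 1))
(3, 1, R4, (0, 1))
(3, 1, R7, (1,))
(4, 3, R4, (0, 1))
(4, 3, R7, (1,))
(6, 0, R2, (0, 1))

bar 0: v0=G3 v1=G4 downbeat P8
bar 1: v0=B3 v1=E5 downbeat P4
bar 2: v0=C4 v1=F4 downbeat P4
bar 3: v0=B3 v1=B4 downbeat P8
bar 4: v0=A3 v1=A4 downbeat P8
bar 5: v0=F3 v1=D4 downbeat M6
bar 6: v0=G3 v1=G4 downbeat P8
  -> R4 @ bar 1 tick 0 v(0, 1): B3/E5 P4 untreated
  -> R4 @ bar 1 tick 1 v(0, 1): B3/F4 TT untreated
  -> R7 @ bar 1 tick 1 v(1,): E5->F4 leap 11st
  -> R4 @ bar 2 tick 0 v(0, 1): C4/F4 P4 untreated
  -> R1 @ bar 3 tick 0 v(0, 1): C4/C5 P8 -> B3/B4 P8 similar
  -> R4 @ bar 3 tick 1 v(0, 1): B3/F4 TT untreated
  -> R7 @ bar 3 tick 1 v(1,): B4->F4 leap 6st
  -> R4 @ bar 4 tick 3 v(0, 1): A3/B4 M2 untreated
  -> R7 @ bar 4 tick 3 v(1,): C4->B4 leap 11st
  -> R2 @ bar 6 tick 0 v(0, 1): F3/D4 M6 -> G3/G4 P8 similar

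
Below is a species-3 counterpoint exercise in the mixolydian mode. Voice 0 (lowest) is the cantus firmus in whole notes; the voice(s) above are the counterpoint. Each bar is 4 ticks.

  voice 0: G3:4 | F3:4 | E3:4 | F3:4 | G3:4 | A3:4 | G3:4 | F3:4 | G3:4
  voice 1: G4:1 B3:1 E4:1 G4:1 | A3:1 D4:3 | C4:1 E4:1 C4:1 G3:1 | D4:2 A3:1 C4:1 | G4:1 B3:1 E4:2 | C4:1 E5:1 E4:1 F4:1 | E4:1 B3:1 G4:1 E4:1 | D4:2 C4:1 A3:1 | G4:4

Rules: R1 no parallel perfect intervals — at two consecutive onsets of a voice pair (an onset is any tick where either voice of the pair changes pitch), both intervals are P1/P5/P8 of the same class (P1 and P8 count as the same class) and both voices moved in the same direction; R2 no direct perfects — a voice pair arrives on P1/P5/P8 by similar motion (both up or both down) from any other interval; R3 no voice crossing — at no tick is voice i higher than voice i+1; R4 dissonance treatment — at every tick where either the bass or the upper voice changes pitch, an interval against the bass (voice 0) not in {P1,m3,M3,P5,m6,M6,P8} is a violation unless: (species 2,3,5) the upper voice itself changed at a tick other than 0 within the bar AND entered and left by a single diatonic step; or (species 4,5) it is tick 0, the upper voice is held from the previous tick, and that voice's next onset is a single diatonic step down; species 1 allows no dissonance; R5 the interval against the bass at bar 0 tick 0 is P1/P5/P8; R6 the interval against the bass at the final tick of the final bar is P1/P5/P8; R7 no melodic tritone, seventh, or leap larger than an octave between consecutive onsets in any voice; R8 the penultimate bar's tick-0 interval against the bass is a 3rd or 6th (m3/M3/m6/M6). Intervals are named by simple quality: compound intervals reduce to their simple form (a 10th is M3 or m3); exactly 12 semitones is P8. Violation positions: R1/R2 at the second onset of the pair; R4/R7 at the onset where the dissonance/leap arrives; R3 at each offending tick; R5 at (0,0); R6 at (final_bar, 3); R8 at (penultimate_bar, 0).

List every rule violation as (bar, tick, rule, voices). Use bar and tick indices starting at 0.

bar 0: v0=G3 v1=G4 downbeat P8
bar 1: v0=F3 v1=A3 downbeat M3
bar 2: v0=E3 v1=C4 downbeat m6
bar 3: v0=F3 v1=D4 downbeat M6
bar 4: v0=G3 v1=G4 downbeat P8
bar 5: v0=A3 v1=C4 downbeat m3
bar 6: v0=G3 v1=E4 downbeat M6
bar 7: v0=F3 v1=D4 downbeat M6
bar 8: v0=G3 v1=G4 downbeat P8
  -> R7 @ bar 1 tick 0 v(1,): G4->A3 leap 10st
  -> R2 @ bar 4 tick 0 v(0, 1): F3/C4 P5 -> G3/G4 P8 similar
  -> R7 @ bar 5 tick 1 v(1,): C4->E5 leap 16st
  -> R2 @ bar 8 tick 0 v(0, 1): F3/A3 M3 -> G3/G4 P8 similar
  -> R7 @ bar 8 tick 0 v(1,): A3->G4 leap 10st

(1, 0, R7, (1,))
(4, 0, R2, (0, 1))
(5, 1, R7, (1,))
(8, 0, R2, (0, 1))
(8, 0, R7, (1,))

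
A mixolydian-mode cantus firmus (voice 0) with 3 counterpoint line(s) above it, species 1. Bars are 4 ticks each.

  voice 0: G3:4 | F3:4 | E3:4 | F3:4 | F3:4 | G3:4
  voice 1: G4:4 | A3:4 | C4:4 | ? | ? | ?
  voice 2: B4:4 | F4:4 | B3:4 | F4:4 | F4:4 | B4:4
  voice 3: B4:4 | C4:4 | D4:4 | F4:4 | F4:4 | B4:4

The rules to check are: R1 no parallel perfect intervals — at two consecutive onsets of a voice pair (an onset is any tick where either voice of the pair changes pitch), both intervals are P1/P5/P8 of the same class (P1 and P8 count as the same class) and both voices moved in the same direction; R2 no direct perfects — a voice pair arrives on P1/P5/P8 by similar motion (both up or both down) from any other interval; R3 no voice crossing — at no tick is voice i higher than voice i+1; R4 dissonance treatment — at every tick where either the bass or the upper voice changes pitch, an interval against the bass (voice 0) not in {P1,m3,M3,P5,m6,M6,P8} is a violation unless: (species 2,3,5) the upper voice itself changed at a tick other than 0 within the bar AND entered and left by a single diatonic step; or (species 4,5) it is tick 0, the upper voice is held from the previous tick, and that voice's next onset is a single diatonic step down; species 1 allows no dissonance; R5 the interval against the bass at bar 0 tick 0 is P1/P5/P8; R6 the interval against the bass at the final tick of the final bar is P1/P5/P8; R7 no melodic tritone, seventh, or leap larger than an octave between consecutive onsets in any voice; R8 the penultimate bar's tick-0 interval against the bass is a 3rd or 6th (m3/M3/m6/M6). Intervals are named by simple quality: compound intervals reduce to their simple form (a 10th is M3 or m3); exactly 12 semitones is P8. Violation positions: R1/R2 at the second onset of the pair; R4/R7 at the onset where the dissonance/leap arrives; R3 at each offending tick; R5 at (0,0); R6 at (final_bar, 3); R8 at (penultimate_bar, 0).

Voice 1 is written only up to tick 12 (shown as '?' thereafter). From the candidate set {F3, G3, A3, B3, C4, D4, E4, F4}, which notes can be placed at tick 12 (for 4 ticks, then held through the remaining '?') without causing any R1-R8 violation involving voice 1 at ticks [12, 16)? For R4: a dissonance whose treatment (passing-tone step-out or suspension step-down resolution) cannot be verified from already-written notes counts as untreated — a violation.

F3: legal
G3: violates R4
A3: legal
B3: violates R4
C4: legal
D4: legal
E4: violates R4
F4: violates R2

{A3, C4, D4, F3}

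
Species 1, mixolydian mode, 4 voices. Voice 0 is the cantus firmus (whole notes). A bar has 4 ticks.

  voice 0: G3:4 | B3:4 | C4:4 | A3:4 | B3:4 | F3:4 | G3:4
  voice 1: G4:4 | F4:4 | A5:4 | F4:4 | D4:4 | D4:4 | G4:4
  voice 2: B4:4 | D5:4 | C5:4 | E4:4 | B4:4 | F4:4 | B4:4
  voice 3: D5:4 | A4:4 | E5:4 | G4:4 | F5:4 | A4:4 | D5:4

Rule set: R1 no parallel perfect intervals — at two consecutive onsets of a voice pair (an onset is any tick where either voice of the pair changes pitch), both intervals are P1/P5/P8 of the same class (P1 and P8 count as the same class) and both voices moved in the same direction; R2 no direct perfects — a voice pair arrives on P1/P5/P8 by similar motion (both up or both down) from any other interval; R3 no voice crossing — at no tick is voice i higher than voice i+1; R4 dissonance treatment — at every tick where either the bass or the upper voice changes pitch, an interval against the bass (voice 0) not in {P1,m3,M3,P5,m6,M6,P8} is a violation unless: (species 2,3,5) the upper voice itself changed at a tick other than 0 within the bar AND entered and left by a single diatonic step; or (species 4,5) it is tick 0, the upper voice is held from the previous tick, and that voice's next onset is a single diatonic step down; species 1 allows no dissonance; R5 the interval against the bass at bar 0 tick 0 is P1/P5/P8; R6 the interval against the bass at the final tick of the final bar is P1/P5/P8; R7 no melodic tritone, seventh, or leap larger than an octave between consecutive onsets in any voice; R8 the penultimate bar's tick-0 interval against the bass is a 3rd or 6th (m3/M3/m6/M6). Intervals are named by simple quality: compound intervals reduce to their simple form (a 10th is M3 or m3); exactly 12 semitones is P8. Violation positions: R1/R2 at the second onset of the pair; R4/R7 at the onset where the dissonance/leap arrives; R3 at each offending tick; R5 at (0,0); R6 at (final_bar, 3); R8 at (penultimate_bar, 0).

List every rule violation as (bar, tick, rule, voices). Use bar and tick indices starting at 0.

(0, 0, R5, (0, 2))
(1, 0, R3, (2, 3))
(1, 0, R4, (0, 1))
(1, 0, R4, (0, 3))
(1, 1, R3, (2, 3))
(1, 2, R3, (2, 3))
(1, 3, R3, (2, 3))
(2, 0, R3, (1, 2))
(2, 0, R7, (1,))
(2, 1, R3, (1, 2))
(2, 2, R3, (1, 2))
(2, 3, R3, (1, 2))
(3, 0, R2, (0, 2))
(3, 0, R3, (1, 2))
(3, 0, R4, (0, 3))
(3, 0, R7, (1,))
(3, 1, R3, (1, 2))
(3, 2, R3, (1, 2))
(3, 3, R3, (1, 2))
(4, 0, R2, (0, 2))
(4, 0, R4, (0, 3))
(4, 0, R7, (3,))
(5, 0, R1, (0, 2))
(5, 0, R7, (0,))
(5, 0, R7, (2,))
(5, 0, R8, (0, 2))
(6, 0, R1, (1, 3))
(6, 0, R2, (0, 1))
(6, 0, R2, (0, 3))
(6, 0, R7, (2,))
(6, 3, R6, (0, 2))

bar 0: v0=G3 v1=G4 v2=B4 v3=D5 downbeat P5
bar 1: v0=B3 v1=F4 v2=D5 v3=A4 downbeat m7
bar 2: v0=C4 v1=A5 v2=C5 v3=E5 downbeat M3
bar 3: v0=A3 v1=F4 v2=E4 v3=G4 downbeat m7
bar 4: v0=B3 v1=D4 v2=B4 v3=F5 downbeat TT
bar 5: v0=F3 v1=D4 v2=F4 v3=A4 downbeat M3
bar 6: v0=G3 v1=G4 v2=B4 v3=D5 downbeat P5
  -> R5 @ bar 0 tick 0 v(0, 2): opens on M3
  -> R3 @ bar 1 tick 0 v(2, 3): D5 above A4
  -> R4 @ bar 1 tick 0 v(0, 1): B3/F4 TT untreated
  -> R4 @ bar 1 tick 0 v(0, 3): B3/A4 m7 untreated
  -> R3 @ bar 1 tick 1 v(2, 3): D5 above A4
  -> R3 @ bar 1 tick 2 v(2, 3): D5 above A4
  -> R3 @ bar 1 tick 3 v(2, 3): D5 above A4
  -> R3 @ bar 2 tick 0 v(1, 2): A5 above C5
  -> R7 @ bar 2 tick 0 v(1,): F4->A5 leap 16st
  -> R3 @ bar 2 tick 1 v(1, 2): A5 above C5
  -> R3 @ bar 2 tick 2 v(1, 2): A5 above C5
  -> R3 @ bar 2 tick 3 v(1, 2): A5 above C5
  -> R2 @ bar 3 tick 0 v(0, 2): C4/C5 P8 -> A3/E4 P5 similar
  -> R3 @ bar 3 tick 0 v(1, 2): F4 above E4
  -> R4 @ bar 3 tick 0 v(0, 3): A3/G4 m7 untreated
  -> R7 @ bar 3 tick 0 v(1,): A5->F4 leap 16st
  -> R3 @ bar 3 tick 1 v(1, 2): F4 above E4
  -> R3 @ bar 3 tick 2 v(1, 2): F4 above E4
  -> R3 @ bar 3 tick 3 v(1, 2): F4 above E4
  -> R2 @ bar 4 tick 0 v(0, 2): A3/E4 P5 -> B3/B4 P8 similar
  -> R4 @ bar 4 tick 0 v(0, 3): B3/F5 TT untreated
  -> R7 @ bar 4 tick 0 v(3,): G4->F5 leap 10st
  -> R1 @ bar 5 tick 0 v(0, 2): B3/B4 P8 -> F3/F4 P8 similar
  -> R7 @ bar 5 tick 0 v(0,): B3->F3 leap 6st
  -> R7 @ bar 5 tick 0 v(2,): B4->F4 leap 6st
  -> R8 @ bar 5 tick 0 v(0, 2): penult P8 not 3rd/6th
  -> R1 @ bar 6 tick 0 v(1, 3): D4/A4 P5 -> G4/D5 P5 similar
  -> R2 @ bar 6 tick 0 v(0, 1): F3/D4 M6 -> G3/G4 P8 similar
  -> R2 @ bar 6 tick 0 v(0, 3): F3/A4 M3 -> G3/D5 P5 similar
  -> R7 @ bar 6 tick 0 v(2,): F4->B4 leap 6st
  -> R6 @ bar 6 tick 3 v(0, 2): closes on M3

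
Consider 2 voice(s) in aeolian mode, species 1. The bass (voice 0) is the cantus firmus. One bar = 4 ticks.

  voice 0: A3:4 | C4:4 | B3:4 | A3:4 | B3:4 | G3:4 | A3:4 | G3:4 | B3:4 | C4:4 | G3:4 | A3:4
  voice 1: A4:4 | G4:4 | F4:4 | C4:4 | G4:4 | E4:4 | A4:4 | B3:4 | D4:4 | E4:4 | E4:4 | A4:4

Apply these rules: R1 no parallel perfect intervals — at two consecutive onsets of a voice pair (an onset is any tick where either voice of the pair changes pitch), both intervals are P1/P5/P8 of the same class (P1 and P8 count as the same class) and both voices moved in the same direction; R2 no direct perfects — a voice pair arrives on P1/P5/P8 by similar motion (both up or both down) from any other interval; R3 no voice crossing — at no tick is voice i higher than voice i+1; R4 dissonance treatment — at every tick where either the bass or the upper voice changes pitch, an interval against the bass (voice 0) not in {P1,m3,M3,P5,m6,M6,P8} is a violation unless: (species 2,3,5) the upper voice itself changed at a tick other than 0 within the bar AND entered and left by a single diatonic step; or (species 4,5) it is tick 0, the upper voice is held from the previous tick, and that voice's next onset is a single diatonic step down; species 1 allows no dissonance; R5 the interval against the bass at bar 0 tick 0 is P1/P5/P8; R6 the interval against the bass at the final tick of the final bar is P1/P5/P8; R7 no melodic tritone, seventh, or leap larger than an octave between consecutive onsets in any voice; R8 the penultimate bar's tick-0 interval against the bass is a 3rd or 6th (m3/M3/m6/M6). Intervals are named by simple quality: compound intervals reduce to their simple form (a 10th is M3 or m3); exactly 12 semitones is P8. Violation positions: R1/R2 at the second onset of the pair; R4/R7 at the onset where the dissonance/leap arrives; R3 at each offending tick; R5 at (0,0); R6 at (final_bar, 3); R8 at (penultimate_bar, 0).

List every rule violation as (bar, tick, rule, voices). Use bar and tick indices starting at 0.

(2, 0, R4, (0, 1))
(6, 0, R2, (0, 1))
(7, 0, R7, (1,))
(11, 0, R2, (0, 1))

bar 0: v0=A3 v1=A4 downbeat P8
bar 1: v0=C4 v1=G4 downbeat P5
bar 2: v0=B3 v1=F4 downbeat TT
bar 3: v0=A3 v1=C4 downbeat m3
bar 4: v0=B3 v1=G4 downbeat m6
bar 5: v0=G3 v1=E4 downbeat M6
bar 6: v0=A3 v1=A4 downbeat P8
bar 7: v0=G3 v1=B3 downbeat M3
bar 8: v0=B3 v1=D4 downbeat m3
bar 9: v0=C4 v1=E4 downbeat M3
bar 10: v0=G3 v1=E4 downbeat M6
bar 11: v0=A3 v1=A4 downbeat P8
  -> R4 @ bar 2 tick 0 v(0, 1): B3/F4 TT untreated
  -> R2 @ bar 6 tick 0 v(0, 1): G3/E4 M6 -> A3/A4 P8 similar
  -> R7 @ bar 7 tick 0 v(1,): A4->B3 leap 10st
  -> R2 @ bar 11 tick 0 v(0, 1): G3/E4 M6 -> A3/A4 P8 similar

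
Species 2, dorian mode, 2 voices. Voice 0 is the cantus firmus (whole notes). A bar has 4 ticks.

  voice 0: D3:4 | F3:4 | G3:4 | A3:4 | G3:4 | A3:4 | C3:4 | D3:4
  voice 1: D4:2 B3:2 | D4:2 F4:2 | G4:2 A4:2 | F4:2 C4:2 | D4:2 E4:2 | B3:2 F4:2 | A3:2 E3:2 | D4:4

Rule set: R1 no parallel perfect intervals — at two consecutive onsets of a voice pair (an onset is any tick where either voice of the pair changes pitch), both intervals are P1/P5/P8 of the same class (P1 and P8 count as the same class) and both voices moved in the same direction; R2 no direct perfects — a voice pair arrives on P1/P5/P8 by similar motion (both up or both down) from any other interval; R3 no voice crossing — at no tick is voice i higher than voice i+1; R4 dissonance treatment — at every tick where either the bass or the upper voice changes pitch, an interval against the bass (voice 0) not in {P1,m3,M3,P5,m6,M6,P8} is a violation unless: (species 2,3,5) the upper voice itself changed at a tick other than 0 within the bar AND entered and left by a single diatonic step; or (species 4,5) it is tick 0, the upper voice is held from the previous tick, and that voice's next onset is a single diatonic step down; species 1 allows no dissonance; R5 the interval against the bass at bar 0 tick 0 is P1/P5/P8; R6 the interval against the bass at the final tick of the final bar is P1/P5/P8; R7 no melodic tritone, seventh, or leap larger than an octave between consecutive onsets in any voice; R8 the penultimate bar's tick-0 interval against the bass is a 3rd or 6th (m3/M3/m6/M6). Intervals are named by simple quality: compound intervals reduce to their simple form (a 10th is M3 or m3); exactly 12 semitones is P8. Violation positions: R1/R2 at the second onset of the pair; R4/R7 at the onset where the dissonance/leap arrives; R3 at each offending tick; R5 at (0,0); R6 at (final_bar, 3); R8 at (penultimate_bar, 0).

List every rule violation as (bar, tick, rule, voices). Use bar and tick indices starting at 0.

bar 0: v0=D3 v1=D4 downbeat P8
bar 1: v0=F3 v1=D4 downbeat M6
bar 2: v0=G3 v1=G4 downbeat P8
bar 3: v0=A3 v1=F4 downbeat m6
bar 4: v0=G3 v1=D4 downbeat P5
bar 5: v0=A3 v1=B3 downbeat M2
bar 6: v0=C3 v1=A3 downbeat M6
bar 7: v0=D3 v1=D4 downbeat P8
  -> R1 @ bar 2 tick 0 v(0, 1): F3/F4 P8 -> G3/G4 P8 similar
  -> R4 @ bar 2 tick 2 v(0, 1): G3/A4 M2 untreated
  -> R4 @ bar 5 tick 0 v(0, 1): A3/B3 M2 untreated
  -> R7 @ bar 5 tick 2 v(1,): B3->F4 leap 6st
  -> R2 @ bar 7 tick 0 v(0, 1): C3/E3 M3 -> D3/D4 P8 similar
  -> R7 @ bar 7 tick 0 v(1,): E3->D4 leap 10st

(2, 0, R1, (0, 1))
(2, 2, R4, (0, 1))
(5, 0, R4, (0, 1))
(5, 2, R7, (1,))
(7, 0, R2, (0, 1))
(7, 0, R7, (1,))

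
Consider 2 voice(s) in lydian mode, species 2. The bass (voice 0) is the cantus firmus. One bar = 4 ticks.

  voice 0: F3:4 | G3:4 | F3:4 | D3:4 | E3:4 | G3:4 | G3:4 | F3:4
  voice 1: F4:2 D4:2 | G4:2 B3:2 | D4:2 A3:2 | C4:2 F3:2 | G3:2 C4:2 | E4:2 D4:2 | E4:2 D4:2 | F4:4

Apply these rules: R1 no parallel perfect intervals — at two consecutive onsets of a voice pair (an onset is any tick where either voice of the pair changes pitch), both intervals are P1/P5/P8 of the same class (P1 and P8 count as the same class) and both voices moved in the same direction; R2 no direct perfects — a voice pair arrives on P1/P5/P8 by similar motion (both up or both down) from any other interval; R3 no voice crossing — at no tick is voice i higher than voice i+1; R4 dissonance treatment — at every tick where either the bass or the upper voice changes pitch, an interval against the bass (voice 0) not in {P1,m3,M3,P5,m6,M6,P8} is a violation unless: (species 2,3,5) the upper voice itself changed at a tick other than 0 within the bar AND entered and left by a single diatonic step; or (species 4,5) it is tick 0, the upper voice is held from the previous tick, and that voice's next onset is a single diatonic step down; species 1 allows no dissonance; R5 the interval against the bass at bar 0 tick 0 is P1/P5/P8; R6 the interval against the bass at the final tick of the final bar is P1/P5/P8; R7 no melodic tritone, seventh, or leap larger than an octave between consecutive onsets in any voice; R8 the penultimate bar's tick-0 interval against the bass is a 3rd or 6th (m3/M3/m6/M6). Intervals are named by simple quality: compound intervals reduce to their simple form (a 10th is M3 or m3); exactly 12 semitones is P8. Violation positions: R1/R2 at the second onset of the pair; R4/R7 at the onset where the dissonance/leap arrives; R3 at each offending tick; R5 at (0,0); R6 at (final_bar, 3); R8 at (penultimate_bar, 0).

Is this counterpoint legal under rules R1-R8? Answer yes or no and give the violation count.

No (2 violations)

bar 0: v0=F3 v1=F4 (P8)
bar 1: v0=G3 v1=G4 (P8)
bar 2: v0=F3 v1=D4 (M6)
bar 3: v0=D3 v1=C4 (m7)
bar 4: v0=E3 v1=G3 (m3)
bar 5: v0=G3 v1=E4 (M6)
bar 6: v0=G3 v1=E4 (M6)
bar 7: v0=F3 v1=F4 (P8)
  R2 @ bar1.0: F3/D4 M6 -> G3/G4 P8 similar
  R4 @ bar3.0: D3/C4 m7 untreated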